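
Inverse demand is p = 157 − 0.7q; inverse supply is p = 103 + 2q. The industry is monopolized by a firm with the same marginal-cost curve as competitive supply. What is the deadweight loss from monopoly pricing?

22.89

Competitive equilibrium: 157 − 0.7q = 103 + 2q → q* = 20, p* = 143.
Marginal revenue: MR = 157 − 1.4q. Set MR = MC: 157 − 1.4q = 103 + 2q → q_m = 15.8824.
Price p_m = 157 − 0.7·15.8824 = 145.8823; MC(q_m) = 103 + 2·15.8824 = 134.7648.
Competitive q* = 20, so Δq = 4.1176; wedge = 145.8823 − 134.7648 = 11.1175.
DWL = ½ × 4.1176 × 11.1175 = 22.89.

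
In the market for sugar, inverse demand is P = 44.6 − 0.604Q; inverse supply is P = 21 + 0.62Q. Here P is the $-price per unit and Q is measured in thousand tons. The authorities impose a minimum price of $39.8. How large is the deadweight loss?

Competitive equilibrium: 44.6 − 0.604Q = 21 + 0.62Q → Q* = 19.281, P* = 32.9542.
At the floor P = 39.8, quantity demanded = (44.6 − 39.8)/0.604 = 7.947.
Sellers' marginal cost at Q' = 7.947: 21 + 0.62·7.947 = 25.9271.
ΔQ = 19.281 − 7.947 = 11.334; wedge = 39.8 − 25.9271 = 13.8729.
The triangle = ½ × 11.334 × 13.8729 = $78.62 thousand.

$78.62 thousand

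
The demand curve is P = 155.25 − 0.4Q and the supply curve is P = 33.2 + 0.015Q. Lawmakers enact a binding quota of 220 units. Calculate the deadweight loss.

1139.23

Competitive equilibrium: 155.25 − 0.4Q = 33.2 + 0.015Q → Q* = 294.0964, P* = 37.6114.
At Q = 220: demand price = 155.25 − 0.4·220 = 67.25; supply price = 33.2 + 0.015·220 = 36.5.
ΔQ = 294.0964 − 220 = 74.0964; wedge = 67.25 − 36.5 = 30.75.
Deadweight loss = ½ × 74.0964 × 30.75 = 1139.23.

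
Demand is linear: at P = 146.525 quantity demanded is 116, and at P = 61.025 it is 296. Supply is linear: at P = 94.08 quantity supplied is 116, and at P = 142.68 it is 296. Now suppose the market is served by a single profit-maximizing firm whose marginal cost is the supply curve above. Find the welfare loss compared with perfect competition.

1961.85

Demand slope = (61.025 − 146.525)/(296 − 116) = −0.475, so P = 201.625 − 0.475Q.
Supply slope = (142.68 − 94.08)/(296 − 116) = 0.27, so P = 62.76 + 0.27Q.
Competitive equilibrium: 201.625 − 0.475Q = 62.76 + 0.27Q → Q* = 186.39597, P* = 113.08691.
Marginal revenue: MR = 201.625 − 0.95Q. Set MR = MC: 201.625 − 0.95Q = 62.76 + 0.27Q → Q_m = 113.82377.
Price P_m = 201.625 − 0.475·113.82377 = 147.55871; MC(Q_m) = 62.76 + 0.27·113.82377 = 93.49242.
Competitive Q* = 186.39597, so ΔQ = 72.5722; wedge = 147.55871 − 93.49242 = 54.06629.
Welfare loss = ½ × 72.5722 × 54.06629 = 1961.85.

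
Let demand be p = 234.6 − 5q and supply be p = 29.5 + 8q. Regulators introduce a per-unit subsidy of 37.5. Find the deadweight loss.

54.09

Competitive equilibrium: 234.6 − 5q = 29.5 + 8q → q* = 15.7769, p* = 155.7154.
The subsidy lowers effective supply by 37.5: p = 8q − 8.
New quantity: 234.6 − 5q = 8q − 8 → q' = 18.6615.
Overproduction Δq = 18.6615 − 15.7769 = 2.8846; wedge = subsidy = 37.5.
The triangle = ½ × 2.8846 × 37.5 = 54.09.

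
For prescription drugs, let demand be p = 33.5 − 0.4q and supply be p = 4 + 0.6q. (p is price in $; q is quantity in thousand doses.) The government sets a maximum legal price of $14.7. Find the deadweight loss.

$68.06 thousand

Competitive equilibrium: 33.5 − 0.4q = 4 + 0.6q → q* = 29.5, p* = 21.7.
At the ceiling p = 14.7, quantity supplied = (14.7 − 4)/0.6 = 17.8333.
Willingness to pay at q' = 17.8333: 33.5 − 0.4·17.8333 = 26.3667.
Δq = 29.5 − 17.8333 = 11.6667; wedge = 26.3667 − 14.7 = 11.6667.
Deadweight loss = ½ × 11.6667 × 11.6667 = $68.06 thousand.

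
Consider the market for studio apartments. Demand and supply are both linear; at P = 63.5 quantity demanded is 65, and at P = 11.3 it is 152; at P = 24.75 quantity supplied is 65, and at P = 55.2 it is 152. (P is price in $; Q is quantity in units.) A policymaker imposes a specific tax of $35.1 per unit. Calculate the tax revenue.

Demand slope = (11.3 − 63.5)/(152 − 65) = −0.6, so P = 102.5 − 0.6Q.
Supply slope = (55.2 − 24.75)/(152 − 65) = 0.35, so P = 2 + 0.35Q.
Competitive equilibrium: 102.5 − 0.6Q = 2 + 0.35Q → Q* = 105.7895, P* = 39.0263.
With the tax, the buyer price exceeds the seller price by 35.1: (102.5 − 0.6Q) − (2 + 0.35Q) = 35.1 → Q' = 68.8421.
Tax revenue = 35.1 × 68.8421 = $2416.36.

$2416.36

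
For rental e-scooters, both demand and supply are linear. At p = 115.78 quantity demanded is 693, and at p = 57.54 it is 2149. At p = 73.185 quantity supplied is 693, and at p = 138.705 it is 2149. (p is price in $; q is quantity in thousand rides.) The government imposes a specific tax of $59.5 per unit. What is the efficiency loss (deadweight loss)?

$20825 thousand

Demand slope = (57.54 − 115.78)/(2149 − 693) = −0.04, so p = 143.5 − 0.04q.
Supply slope = (138.705 − 73.185)/(2149 − 693) = 0.045, so p = 42 + 0.045q.
Competitive equilibrium: 143.5 − 0.04q = 42 + 0.045q → q* = 1194.1176, p* = 95.7353.
With the tax, the buyer price exceeds the seller price by 59.5: (143.5 − 0.04q) − (42 + 0.045q) = 59.5 → q' = 494.1176.
Δq = 1194.1176 − 494.1176 = 700; the wedge equals the tax, 59.5.
The triangle = ½ × 700 × 59.5 = $20825 thousand.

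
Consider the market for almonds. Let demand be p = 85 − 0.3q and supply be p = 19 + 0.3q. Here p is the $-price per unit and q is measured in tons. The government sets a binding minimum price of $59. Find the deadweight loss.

$163.33

Competitive equilibrium: 85 − 0.3q = 19 + 0.3q → q* = 110, p* = 52.
At the floor p = 59, quantity demanded = (85 − 59)/0.3 = 86.6667.
Sellers' marginal cost at q' = 86.6667: 19 + 0.3·86.6667 = 45.
Δq = 110 − 86.6667 = 23.3333; wedge = 59 − 45 = 14.
The triangle = ½ × 23.3333 × 14 = $163.33.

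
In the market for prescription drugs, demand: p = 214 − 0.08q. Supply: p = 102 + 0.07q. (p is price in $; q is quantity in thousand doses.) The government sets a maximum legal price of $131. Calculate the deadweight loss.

Competitive equilibrium: 214 − 0.08q = 102 + 0.07q → q* = 746.6667, p* = 154.2667.
At the ceiling p = 131, quantity supplied = (131 − 102)/0.07 = 414.2857.
Willingness to pay at q' = 414.2857: 214 − 0.08·414.2857 = 180.8571.
Δq = 746.6667 − 414.2857 = 332.381; wedge = 180.8571 − 131 = 49.8571.
The triangle = ½ × 332.381 × 49.8571 = $8285.78 thousand.

$8285.78 thousand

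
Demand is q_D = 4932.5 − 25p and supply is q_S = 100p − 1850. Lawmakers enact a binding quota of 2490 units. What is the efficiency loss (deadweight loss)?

In inverse form: demand p = 197.3 − 0.04q, supply p = 18.5 + 0.01q.
Competitive equilibrium: 197.3 − 0.04q = 18.5 + 0.01q → q* = 3576, p* = 54.26.
At q = 2490: demand price = 197.3 − 0.04·2490 = 97.7; supply price = 18.5 + 0.01·2490 = 43.4.
Δq = 3576 − 2490 = 1086; wedge = 97.7 − 43.4 = 54.3.
The triangle = ½ × 1086 × 54.3 = 29484.90.

29484.90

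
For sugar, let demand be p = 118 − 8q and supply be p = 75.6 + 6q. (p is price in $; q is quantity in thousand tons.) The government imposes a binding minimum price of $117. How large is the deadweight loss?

Competitive equilibrium: 118 − 8q = 75.6 + 6q → q* = 3.0286, p* = 93.7714.
At the floor p = 117, quantity demanded = (118 − 117)/8 = 0.125.
Sellers' marginal cost at q' = 0.125: 75.6 + 6·0.125 = 76.35.
Δq = 3.0286 − 0.125 = 2.9036; wedge = 117 − 76.35 = 40.65.
The triangle = ½ × 2.9036 × 40.65 = $59.02 thousand.

$59.02 thousand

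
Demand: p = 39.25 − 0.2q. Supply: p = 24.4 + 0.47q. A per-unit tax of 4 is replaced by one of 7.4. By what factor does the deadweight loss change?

3.4225

Competitive equilibrium: 39.25 − 0.2q = 24.4 + 0.47q → q* = 22.1642, p* = 34.8172.
For a per-unit tax t: Δq = t/0.67, so DWL = ½·t·(t/0.67) = t²/1.34.
At t = 4: DWL = 11.940. At t = 7.4: DWL = 40.866.
Ratio = (7.4/4)² = 3.4225.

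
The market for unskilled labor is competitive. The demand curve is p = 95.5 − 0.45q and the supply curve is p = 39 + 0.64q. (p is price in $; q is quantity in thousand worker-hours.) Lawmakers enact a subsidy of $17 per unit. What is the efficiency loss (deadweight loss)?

$132.57 thousand

Competitive equilibrium: 95.5 − 0.45q = 39 + 0.64q → q* = 51.8349, p* = 72.1743.
The subsidy lowers effective supply by 17: p = 22 + 0.64q.
New quantity: 95.5 − 0.45q = 22 + 0.64q → q' = 67.4312.
Overproduction Δq = 67.4312 − 51.8349 = 15.5963; wedge = subsidy = 17.
Deadweight loss = ½ × 15.5963 × 17 = $132.57 thousand.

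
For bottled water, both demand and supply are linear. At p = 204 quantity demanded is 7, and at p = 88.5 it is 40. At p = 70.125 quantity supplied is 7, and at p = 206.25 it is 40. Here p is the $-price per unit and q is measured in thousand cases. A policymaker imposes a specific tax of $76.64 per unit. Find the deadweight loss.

$385.16 thousand

Demand slope = (88.5 − 204)/(40 − 7) = −3.5, so p = 228.5 − 3.5q.
Supply slope = (206.25 − 70.125)/(40 − 7) = 4.125, so p = 41.25 + 4.125q.
Competitive equilibrium: 228.5 − 3.5q = 41.25 + 4.125q → q* = 24.5574, p* = 142.5492.
With the tax, the buyer price exceeds the seller price by 76.64: (228.5 − 3.5q) − (41.25 + 4.125q) = 76.64 → q' = 14.5062.
Δq = 24.5574 − 14.5062 = 10.0512; the wedge equals the tax, 76.64.
Welfare loss = ½ × 10.0512 × 76.64 = $385.16 thousand.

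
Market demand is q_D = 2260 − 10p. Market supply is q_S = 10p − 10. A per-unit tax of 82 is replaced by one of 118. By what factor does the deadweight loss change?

2.071

In inverse form: demand p = 226 − 0.1q, supply p = 1 + 0.1q.
Competitive equilibrium: 226 − 0.1q = 1 + 0.1q → q* = 1125, p* = 113.5.
For a per-unit tax t: Δq = t/0.2, so DWL = ½·t·(t/0.2) = t²/0.4.
At t = 82: DWL = 16810. At t = 118: DWL = 34810.
Ratio = (118/82)² = 2.071.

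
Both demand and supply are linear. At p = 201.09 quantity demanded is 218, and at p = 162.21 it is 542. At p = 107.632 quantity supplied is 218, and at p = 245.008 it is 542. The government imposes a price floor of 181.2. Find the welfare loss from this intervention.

Demand slope = (162.21 − 201.09)/(542 − 218) = −0.12, so p = 227.25 − 0.12q.
Supply slope = (245.008 − 107.632)/(542 − 218) = 0.424, so p = 15.2 + 0.424q.
Competitive equilibrium: 227.25 − 0.12q = 15.2 + 0.424q → q* = 389.7978, p* = 180.4743.
At the floor p = 181.2, quantity demanded = (227.25 − 181.2)/0.12 = 383.75.
Sellers' marginal cost at q' = 383.75: 15.2 + 0.424·383.75 = 177.91.
Δq = 389.7978 − 383.75 = 6.0478; wedge = 181.2 − 177.91 = 3.29.
Deadweight loss = ½ × 6.0478 × 3.29 = 9.95.

9.95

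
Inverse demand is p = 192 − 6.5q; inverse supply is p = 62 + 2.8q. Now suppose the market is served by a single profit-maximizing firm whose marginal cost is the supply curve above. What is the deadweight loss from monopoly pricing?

Competitive equilibrium: 192 − 6.5q = 62 + 2.8q → q* = 13.9785, p* = 101.1398.
Marginal revenue: MR = 192 − 13q. Set MR = MC: 192 − 13q = 62 + 2.8q → q_m = 8.2278.
Price p_m = 192 − 6.5·8.2278 = 138.5193; MC(q_m) = 62 + 2.8·8.2278 = 85.0378.
Competitive q* = 13.9785, so Δq = 5.7507; wedge = 138.5193 − 85.0378 = 53.4815.
Welfare loss = ½ × 5.7507 × 53.4815 = 153.78.

153.78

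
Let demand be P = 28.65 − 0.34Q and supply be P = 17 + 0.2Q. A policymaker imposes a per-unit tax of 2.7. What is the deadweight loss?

6.75

Competitive equilibrium: 28.65 − 0.34Q = 17 + 0.2Q → Q* = 21.5741, P* = 21.3148.
With the tax, the buyer price exceeds the seller price by 2.7: (28.65 − 0.34Q) − (17 + 0.2Q) = 2.7 → Q' = 16.5741.
ΔQ = 21.5741 − 16.5741 = 5; the wedge equals the tax, 2.7.
DWL = ½ × 5 × 2.7 = 6.75.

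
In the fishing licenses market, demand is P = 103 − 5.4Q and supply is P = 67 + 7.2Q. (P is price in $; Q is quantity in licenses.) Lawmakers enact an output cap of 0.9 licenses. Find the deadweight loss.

Competitive equilibrium: 103 − 5.4Q = 67 + 7.2Q → Q* = 2.8571, P* = 87.5714.
At Q = 0.9: demand price = 103 − 5.4·0.9 = 98.14; supply price = 67 + 7.2·0.9 = 73.48.
ΔQ = 2.8571 − 0.9 = 1.9571; wedge = 98.14 − 73.48 = 24.66.
Welfare loss = ½ × 1.9571 × 24.66 = $24.13.

$24.13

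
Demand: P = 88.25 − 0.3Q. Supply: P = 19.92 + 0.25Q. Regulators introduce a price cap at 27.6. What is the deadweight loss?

Competitive equilibrium: 88.25 − 0.3Q = 19.92 + 0.25Q → Q* = 124.2364, P* = 50.9791.
At the ceiling P = 27.6, quantity supplied = (27.6 − 19.92)/0.25 = 30.72.
Willingness to pay at Q' = 30.72: 88.25 − 0.3·30.72 = 79.034.
ΔQ = 124.2364 − 30.72 = 93.5164; wedge = 79.034 − 27.6 = 51.434.
DWL = ½ × 93.5164 × 51.434 = 2404.96.

2404.96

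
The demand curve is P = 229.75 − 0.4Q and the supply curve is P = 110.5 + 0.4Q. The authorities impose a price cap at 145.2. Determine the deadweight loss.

1553.14

Competitive equilibrium: 229.75 − 0.4Q = 110.5 + 0.4Q → Q* = 149.0625, P* = 170.125.
At the ceiling P = 145.2, quantity supplied = (145.2 − 110.5)/0.4 = 86.75.
Willingness to pay at Q' = 86.75: 229.75 − 0.4·86.75 = 195.05.
ΔQ = 149.0625 − 86.75 = 62.3125; wedge = 195.05 − 145.2 = 49.85.
DWL = ½ × 62.3125 × 49.85 = 1553.14.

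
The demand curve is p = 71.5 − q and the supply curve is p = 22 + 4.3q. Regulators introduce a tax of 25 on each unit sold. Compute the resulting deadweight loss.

Competitive equilibrium: 71.5 − q = 22 + 4.3q → q* = 9.3396, p* = 62.1604.
With the tax, the buyer price exceeds the seller price by 25: (71.5 − q) − (22 + 4.3q) = 25 → q' = 4.6226.
Δq = 9.3396 − 4.6226 = 4.717; the wedge equals the tax, 25.
Deadweight loss = ½ × 4.717 × 25 = 58.96.

58.96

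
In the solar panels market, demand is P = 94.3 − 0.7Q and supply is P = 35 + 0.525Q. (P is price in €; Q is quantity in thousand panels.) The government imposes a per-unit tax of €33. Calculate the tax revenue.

€708.49 thousand

Competitive equilibrium: 94.3 − 0.7Q = 35 + 0.525Q → Q* = 48.4082, P* = 60.4143.
With the tax, the buyer price exceeds the seller price by 33: (94.3 − 0.7Q) − (35 + 0.525Q) = 33 → Q' = 21.4694.
Tax revenue = 33 × 21.4694 = €708.49 thousand.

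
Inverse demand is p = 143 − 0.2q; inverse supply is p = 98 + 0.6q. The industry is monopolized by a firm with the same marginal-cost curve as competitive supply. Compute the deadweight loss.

Competitive equilibrium: 143 − 0.2q = 98 + 0.6q → q* = 56.25, p* = 131.75.
Marginal revenue: MR = 143 − 0.4q. Set MR = MC: 143 − 0.4q = 98 + 0.6q → q_m = 45.
Price p_m = 143 − 0.2·45 = 134; MC(q_m) = 98 + 0.6·45 = 125.
Competitive q* = 56.25, so Δq = 11.25; wedge = 134 − 125 = 9.
Deadweight loss = ½ × 11.25 × 9 = 50.625.

50.625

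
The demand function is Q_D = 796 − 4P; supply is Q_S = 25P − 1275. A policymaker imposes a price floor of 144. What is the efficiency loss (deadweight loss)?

12223.52

In inverse form: demand P = 199 − 0.25Q, supply P = 51 + 0.04Q.
Competitive equilibrium: 199 − 0.25Q = 51 + 0.04Q → Q* = 510.3448, P* = 71.4138.
At the floor P = 144, quantity demanded = (199 − 144)/0.25 = 220.
Sellers' marginal cost at Q' = 220: 51 + 0.04·220 = 59.8.
ΔQ = 510.3448 − 220 = 290.3448; wedge = 144 − 59.8 = 84.2.
DWL = ½ × 290.3448 × 84.2 = 12223.52.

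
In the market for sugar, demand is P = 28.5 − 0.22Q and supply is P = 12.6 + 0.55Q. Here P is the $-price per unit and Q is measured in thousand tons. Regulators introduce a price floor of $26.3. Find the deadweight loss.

$43.66 thousand

Competitive equilibrium: 28.5 − 0.22Q = 12.6 + 0.55Q → Q* = 20.6494, P* = 23.9571.
At the floor P = 26.3, quantity demanded = (28.5 − 26.3)/0.22 = 10.
Sellers' marginal cost at Q' = 10: 12.6 + 0.55·10 = 18.1.
ΔQ = 20.6494 − 10 = 10.6494; wedge = 26.3 − 18.1 = 8.2.
The triangle = ½ × 10.6494 × 8.2 = $43.66 thousand.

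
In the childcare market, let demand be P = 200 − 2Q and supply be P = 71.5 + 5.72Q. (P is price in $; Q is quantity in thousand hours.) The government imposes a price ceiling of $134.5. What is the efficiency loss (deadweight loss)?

$122.40 thousand

Competitive equilibrium: 200 − 2Q = 71.5 + 5.72Q → Q* = 16.6451, P* = 166.7098.
At the ceiling P = 134.5, quantity supplied = (134.5 − 71.5)/5.72 = 11.014.
Willingness to pay at Q' = 11.014: 200 − 2·11.014 = 177.972.
ΔQ = 16.6451 − 11.014 = 5.6311; wedge = 177.972 − 134.5 = 43.472.
DWL = ½ × 5.6311 × 43.472 = $122.40 thousand.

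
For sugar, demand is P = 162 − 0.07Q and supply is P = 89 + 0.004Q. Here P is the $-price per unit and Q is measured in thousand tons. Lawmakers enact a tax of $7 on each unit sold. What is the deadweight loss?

Competitive equilibrium: 162 − 0.07Q = 89 + 0.004Q → Q* = 986.4865, P* = 92.9459.
With the tax, the buyer price exceeds the seller price by 7: (162 − 0.07Q) − (89 + 0.004Q) = 7 → Q' = 891.8919.
ΔQ = 986.4865 − 891.8919 = 94.5946; the wedge equals the tax, 7.
Deadweight loss = ½ × 94.5946 × 7 = $331.08 thousand.

$331.08 thousand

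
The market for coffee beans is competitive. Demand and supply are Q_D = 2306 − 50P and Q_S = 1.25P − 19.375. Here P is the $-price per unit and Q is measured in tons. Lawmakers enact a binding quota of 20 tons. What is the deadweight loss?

$123.30

In inverse form: demand P = 46.12 − 0.02Q, supply P = 15.5 + 0.8Q.
Competitive equilibrium: 46.12 − 0.02Q = 15.5 + 0.8Q → Q* = 37.3415, P* = 45.3732.
At Q = 20: demand price = 46.12 − 0.02·20 = 45.72; supply price = 15.5 + 0.8·20 = 31.5.
ΔQ = 37.3415 − 20 = 17.3415; wedge = 45.72 − 31.5 = 14.22.
DWL = ½ × 17.3415 × 14.22 = $123.30.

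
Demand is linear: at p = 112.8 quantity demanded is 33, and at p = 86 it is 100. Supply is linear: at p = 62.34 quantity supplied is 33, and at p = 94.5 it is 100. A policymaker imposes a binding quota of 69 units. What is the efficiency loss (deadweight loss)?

Demand slope = (86 − 112.8)/(100 − 33) = −0.4, so p = 126 − 0.4q.
Supply slope = (94.5 − 62.34)/(100 − 33) = 0.48, so p = 46.5 + 0.48q.
Competitive equilibrium: 126 − 0.4q = 46.5 + 0.48q → q* = 90.3409, p* = 89.8636.
At q = 69: demand price = 126 − 0.4·69 = 98.4; supply price = 46.5 + 0.48·69 = 79.62.
Δq = 90.3409 − 69 = 21.3409; wedge = 98.4 − 79.62 = 18.78.
DWL = ½ × 21.3409 × 18.78 = 200.39.

200.39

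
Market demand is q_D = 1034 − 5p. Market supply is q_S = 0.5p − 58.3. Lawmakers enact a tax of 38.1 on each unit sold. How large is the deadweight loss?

329.91

In inverse form: demand p = 206.8 − 0.2q, supply p = 116.6 + 2q.
Competitive equilibrium: 206.8 − 0.2q = 116.6 + 2q → q* = 41, p* = 198.6.
With the tax, the buyer price exceeds the seller price by 38.1: (206.8 − 0.2q) − (116.6 + 2q) = 38.1 → q' = 23.6818.
Δq = 41 − 23.6818 = 17.3182; the wedge equals the tax, 38.1.
Deadweight loss = ½ × 17.3182 × 38.1 = 329.91.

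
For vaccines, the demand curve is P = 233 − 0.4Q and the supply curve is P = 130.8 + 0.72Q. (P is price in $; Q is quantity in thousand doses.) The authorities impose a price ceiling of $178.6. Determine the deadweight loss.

Competitive equilibrium: 233 − 0.4Q = 130.8 + 0.72Q → Q* = 91.25, P* = 196.5.
At the ceiling P = 178.6, quantity supplied = (178.6 − 130.8)/0.72 = 66.3889.
Willingness to pay at Q' = 66.3889: 233 − 0.4·66.3889 = 206.4444.
ΔQ = 91.25 − 66.3889 = 24.8611; wedge = 206.4444 − 178.6 = 27.8444.
DWL = ½ × 24.8611 × 27.8444 = $346.12 thousand.

$346.12 thousand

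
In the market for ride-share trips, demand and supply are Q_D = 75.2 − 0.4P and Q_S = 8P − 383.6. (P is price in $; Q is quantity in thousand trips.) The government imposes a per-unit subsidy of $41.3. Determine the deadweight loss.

$324.89 thousand

In inverse form: demand P = 188 − 2.5Q, supply P = 47.95 + 0.125Q.
Competitive equilibrium: 188 − 2.5Q = 47.95 + 0.125Q → Q* = 53.3524, P* = 54.619.
The subsidy lowers effective supply by 41.3: P = 6.65 + 0.125Q.
New quantity: 188 − 2.5Q = 6.65 + 0.125Q → Q' = 69.0857.
Overproduction ΔQ = 69.0857 − 53.3524 = 15.7333; wedge = subsidy = 41.3.
Deadweight loss = ½ × 15.7333 × 41.3 = $324.89 thousand.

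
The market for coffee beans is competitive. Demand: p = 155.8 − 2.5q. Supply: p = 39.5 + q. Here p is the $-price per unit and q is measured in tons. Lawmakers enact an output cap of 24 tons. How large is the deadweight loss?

$149.04

Competitive equilibrium: 155.8 − 2.5q = 39.5 + q → q* = 33.2286, p* = 72.7286.
At q = 24: demand price = 155.8 − 2.5·24 = 95.8; supply price = 39.5 + 1·24 = 63.5.
Δq = 33.2286 − 24 = 9.2286; wedge = 95.8 − 63.5 = 32.3.
Welfare loss = ½ × 9.2286 × 32.3 = $149.04.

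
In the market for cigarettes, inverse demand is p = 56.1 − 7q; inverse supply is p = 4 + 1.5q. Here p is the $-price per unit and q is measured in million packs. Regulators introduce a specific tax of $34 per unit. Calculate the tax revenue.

$72.40 million

Competitive equilibrium: 56.1 − 7q = 4 + 1.5q → q* = 6.1294, p* = 13.1941.
With the tax, the buyer price exceeds the seller price by 34: (56.1 − 7q) − (4 + 1.5q) = 34 → q' = 2.1294.
Tax revenue = 34 × 2.1294 = $72.40 million.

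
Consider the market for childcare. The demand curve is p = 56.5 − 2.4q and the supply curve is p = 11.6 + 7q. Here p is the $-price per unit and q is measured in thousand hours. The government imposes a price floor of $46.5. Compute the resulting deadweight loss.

Competitive equilibrium: 56.5 − 2.4q = 11.6 + 7q → q* = 4.7766, p* = 45.0362.
At the floor p = 46.5, quantity demanded = (56.5 − 46.5)/2.4 = 4.1667.
Sellers' marginal cost at q' = 4.1667: 11.6 + 7·4.1667 = 40.7669.
Δq = 4.7766 − 4.1667 = 0.6099; wedge = 46.5 − 40.7669 = 5.7331.
DWL = ½ × 0.6099 × 5.7331 = $1.75 thousand.

$1.75 thousand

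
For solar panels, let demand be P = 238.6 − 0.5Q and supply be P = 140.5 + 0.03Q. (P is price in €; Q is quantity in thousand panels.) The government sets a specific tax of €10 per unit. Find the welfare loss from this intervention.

€94.34 thousand

Competitive equilibrium: 238.6 − 0.5Q = 140.5 + 0.03Q → Q* = 185.0943, P* = 146.0528.
With the tax, the buyer price exceeds the seller price by 10: (238.6 − 0.5Q) − (140.5 + 0.03Q) = 10 → Q' = 166.2264.
ΔQ = 185.0943 − 166.2264 = 18.8679; the wedge equals the tax, 10.
DWL = ½ × 18.8679 × 10 = €94.34 thousand.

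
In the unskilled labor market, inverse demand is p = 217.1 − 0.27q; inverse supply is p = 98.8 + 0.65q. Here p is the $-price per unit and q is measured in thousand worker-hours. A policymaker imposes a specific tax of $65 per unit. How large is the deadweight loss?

Competitive equilibrium: 217.1 − 0.27q = 98.8 + 0.65q → q* = 128.587, p* = 182.3815.
With the tax, the buyer price exceeds the seller price by 65: (217.1 − 0.27q) − (98.8 + 0.65q) = 65 → q' = 57.9348.
Δq = 128.587 − 57.9348 = 70.6522; the wedge equals the tax, 65.
Welfare loss = ½ × 70.6522 × 65 = $2296.20 thousand.

$2296.20 thousand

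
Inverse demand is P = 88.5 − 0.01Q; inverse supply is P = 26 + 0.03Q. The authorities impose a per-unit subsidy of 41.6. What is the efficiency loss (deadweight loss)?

21632

Competitive equilibrium: 88.5 − 0.01Q = 26 + 0.03Q → Q* = 1562.5, P* = 72.875.
The subsidy lowers effective supply by 41.6: P = 0.03Q − 15.6.
New quantity: 88.5 − 0.01Q = 0.03Q − 15.6 → Q' = 2602.5.
Overproduction ΔQ = 2602.5 − 1562.5 = 1040; wedge = subsidy = 41.6.
DWL = ½ × 1040 × 41.6 = 21632.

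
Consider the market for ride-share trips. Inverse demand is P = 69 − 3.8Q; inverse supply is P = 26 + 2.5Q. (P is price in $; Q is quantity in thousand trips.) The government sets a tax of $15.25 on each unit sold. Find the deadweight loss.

Competitive equilibrium: 69 − 3.8Q = 26 + 2.5Q → Q* = 6.8254, P* = 43.0635.
With the tax, the buyer price exceeds the seller price by 15.25: (69 − 3.8Q) − (26 + 2.5Q) = 15.25 → Q' = 4.4048.
ΔQ = 6.8254 − 4.4048 = 2.4206; the wedge equals the tax, 15.25.
The triangle = ½ × 2.4206 × 15.25 = $18.46 thousand.

$18.46 thousand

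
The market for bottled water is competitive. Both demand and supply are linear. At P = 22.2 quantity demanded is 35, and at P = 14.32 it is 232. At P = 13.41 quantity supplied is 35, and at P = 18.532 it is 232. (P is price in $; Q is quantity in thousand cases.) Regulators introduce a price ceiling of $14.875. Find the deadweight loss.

$194.82 thousand

Demand slope = (14.32 − 22.2)/(232 − 35) = −0.04, so P = 23.6 − 0.04Q.
Supply slope = (18.532 − 13.41)/(232 − 35) = 0.026, so P = 12.5 + 0.026Q.
Competitive equilibrium: 23.6 − 0.04Q = 12.5 + 0.026Q → Q* = 168.1818, P* = 16.8727.
At the ceiling P = 14.875, quantity supplied = (14.875 − 12.5)/0.026 = 91.3462.
Willingness to pay at Q' = 91.3462: 23.6 − 0.04·91.3462 = 19.9462.
ΔQ = 168.1818 − 91.3462 = 76.8356; wedge = 19.9462 − 14.875 = 5.0712.
Welfare loss = ½ × 76.8356 × 5.0712 = $194.82 thousand.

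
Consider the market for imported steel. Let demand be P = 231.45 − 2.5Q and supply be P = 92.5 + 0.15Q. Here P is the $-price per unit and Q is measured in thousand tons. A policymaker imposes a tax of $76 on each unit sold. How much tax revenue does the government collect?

Competitive equilibrium: 231.45 − 2.5Q = 92.5 + 0.15Q → Q* = 52.434, P* = 100.3651.
With the tax, the buyer price exceeds the seller price by 76: (231.45 − 2.5Q) − (92.5 + 0.15Q) = 76 → Q' = 23.7547.
Tax revenue = 76 × 23.7547 = $1805.36 thousand.

$1805.36 thousand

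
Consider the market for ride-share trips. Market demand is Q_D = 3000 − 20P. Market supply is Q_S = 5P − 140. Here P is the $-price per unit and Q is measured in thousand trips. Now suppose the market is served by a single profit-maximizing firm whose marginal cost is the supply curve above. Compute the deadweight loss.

$826.89 thousand

In inverse form: demand P = 150 − 0.05Q, supply P = 28 + 0.2Q.
Competitive equilibrium: 150 − 0.05Q = 28 + 0.2Q → Q* = 488, P* = 125.6.
Marginal revenue: MR = 150 − 0.1Q. Set MR = MC: 150 − 0.1Q = 28 + 0.2Q → Q_m = 406.6667.
Price P_m = 150 − 0.05·406.6667 = 129.6667; MC(Q_m) = 28 + 0.2·406.6667 = 109.3333.
Competitive Q* = 488, so ΔQ = 81.3333; wedge = 129.6667 − 109.3333 = 20.3334.
Deadweight loss = ½ × 81.3333 × 20.3334 = $826.89 thousand.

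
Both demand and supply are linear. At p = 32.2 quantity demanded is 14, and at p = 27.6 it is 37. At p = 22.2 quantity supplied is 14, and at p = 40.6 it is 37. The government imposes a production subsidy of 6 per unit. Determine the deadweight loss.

Demand slope = (27.6 − 32.2)/(37 − 14) = −0.2, so p = 35 − 0.2q.
Supply slope = (40.6 − 22.2)/(37 − 14) = 0.8, so p = 11 + 0.8q.
Competitive equilibrium: 35 − 0.2q = 11 + 0.8q → q* = 24, p* = 30.2.
The subsidy lowers effective supply by 6: p = 5 + 0.8q.
New quantity: 35 − 0.2q = 5 + 0.8q → q' = 30.
Overproduction Δq = 30 − 24 = 6; wedge = subsidy = 6.
Welfare loss = ½ × 6 × 6 = 18.

18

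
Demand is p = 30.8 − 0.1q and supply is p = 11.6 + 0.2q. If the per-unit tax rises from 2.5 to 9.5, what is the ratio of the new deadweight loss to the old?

Competitive equilibrium: 30.8 − 0.1q = 11.6 + 0.2q → q* = 64, p* = 24.4.
For a per-unit tax t: Δq = t/0.3, so DWL = ½·t·(t/0.3) = t²/0.6.
At t = 2.5: DWL = 10.417. At t = 9.5: DWL = 150.417.
Ratio = (9.5/2.5)² = 14.44.

14.44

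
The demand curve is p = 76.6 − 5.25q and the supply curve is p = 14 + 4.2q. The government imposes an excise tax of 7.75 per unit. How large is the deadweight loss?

3.18

Competitive equilibrium: 76.6 − 5.25q = 14 + 4.2q → q* = 6.6243, p* = 41.8222.
With the tax, the buyer price exceeds the seller price by 7.75: (76.6 − 5.25q) − (14 + 4.2q) = 7.75 → q' = 5.8042.
Δq = 6.6243 − 5.8042 = 0.8201; the wedge equals the tax, 7.75.
DWL = ½ × 0.8201 × 7.75 = 3.18.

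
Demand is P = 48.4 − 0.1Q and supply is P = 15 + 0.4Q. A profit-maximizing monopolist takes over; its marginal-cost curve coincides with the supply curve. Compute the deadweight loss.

Competitive equilibrium: 48.4 − 0.1Q = 15 + 0.4Q → Q* = 66.8, P* = 41.72.
Marginal revenue: MR = 48.4 − 0.2Q. Set MR = MC: 48.4 − 0.2Q = 15 + 0.4Q → Q_m = 55.6667.
Price P_m = 48.4 − 0.1·55.6667 = 42.8333; MC(Q_m) = 15 + 0.4·55.6667 = 37.2667.
Competitive Q* = 66.8, so ΔQ = 11.1333; wedge = 42.8333 − 37.2667 = 5.5666.
Deadweight loss = ½ × 11.1333 × 5.5666 = 30.99.

30.99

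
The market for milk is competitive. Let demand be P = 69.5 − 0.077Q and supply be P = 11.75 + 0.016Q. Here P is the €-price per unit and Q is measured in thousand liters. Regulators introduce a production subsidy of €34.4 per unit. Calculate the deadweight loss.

Competitive equilibrium: 69.5 − 0.077Q = 11.75 + 0.016Q → Q* = 620.9677, P* = 21.6855.
The subsidy lowers effective supply by 34.4: P = 0.016Q − 22.65.
New quantity: 69.5 − 0.077Q = 0.016Q − 22.65 → Q' = 990.8602.
Overproduction ΔQ = 990.8602 − 620.9677 = 369.8925; wedge = subsidy = 34.4.
DWL = ½ × 369.8925 × 34.4 = €6362.15 thousand.

€6362.15 thousand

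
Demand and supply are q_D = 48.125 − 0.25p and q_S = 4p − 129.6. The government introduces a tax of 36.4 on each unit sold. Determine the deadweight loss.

155.88

In inverse form: demand p = 192.5 − 4q, supply p = 32.4 + 0.25q.
Competitive equilibrium: 192.5 − 4q = 32.4 + 0.25q → q* = 37.6706, p* = 41.8176.
With the tax, the buyer price exceeds the seller price by 36.4: (192.5 − 4q) − (32.4 + 0.25q) = 36.4 → q' = 29.1059.
Δq = 37.6706 − 29.1059 = 8.5647; the wedge equals the tax, 36.4.
DWL = ½ × 8.5647 × 36.4 = 155.88.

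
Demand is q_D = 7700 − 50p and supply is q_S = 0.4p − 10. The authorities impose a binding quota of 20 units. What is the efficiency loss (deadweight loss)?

1225.79

In inverse form: demand p = 154 − 0.02q, supply p = 25 + 2.5q.
Competitive equilibrium: 154 − 0.02q = 25 + 2.5q → q* = 51.1905, p* = 152.9762.
At q = 20: demand price = 154 − 0.02·20 = 153.6; supply price = 25 + 2.5·20 = 75.
Δq = 51.1905 − 20 = 31.1905; wedge = 153.6 − 75 = 78.6.
Deadweight loss = ½ × 31.1905 × 78.6 = 1225.79.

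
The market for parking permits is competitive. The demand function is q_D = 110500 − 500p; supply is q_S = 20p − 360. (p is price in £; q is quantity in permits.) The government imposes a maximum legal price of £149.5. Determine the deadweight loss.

£42189.78

In inverse form: demand p = 221 − 0.002q, supply p = 18 + 0.05q.
Competitive equilibrium: 221 − 0.002q = 18 + 0.05q → q* = 3903.84615, p* = 213.19231.
At the ceiling p = 149.5, quantity supplied = (149.5 − 18)/0.05 = 2630.
Willingness to pay at q' = 2630: 221 − 0.002·2630 = 215.74.
Δq = 3903.84615 − 2630 = 1273.84615; wedge = 215.74 − 149.5 = 66.24.
The triangle = ½ × 1273.84615 × 66.24 = £42189.78.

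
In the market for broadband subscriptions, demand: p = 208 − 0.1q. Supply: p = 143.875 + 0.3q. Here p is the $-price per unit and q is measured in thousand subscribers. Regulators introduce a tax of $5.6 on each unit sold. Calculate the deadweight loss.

Competitive equilibrium: 208 − 0.1q = 143.875 + 0.3q → q* = 160.3125, p* = 191.9688.
With the tax, the buyer price exceeds the seller price by 5.6: (208 − 0.1q) − (143.875 + 0.3q) = 5.6 → q' = 146.3125.
Δq = 160.3125 − 146.3125 = 14; the wedge equals the tax, 5.6.
Welfare loss = ½ × 14 × 5.6 = $39.20 thousand.

$39.20 thousand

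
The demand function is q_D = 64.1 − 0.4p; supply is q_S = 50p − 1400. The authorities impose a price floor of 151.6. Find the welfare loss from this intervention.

3027.75

In inverse form: demand p = 160.25 − 2.5q, supply p = 28 + 0.02q.
Competitive equilibrium: 160.25 − 2.5q = 28 + 0.02q → q* = 52.4802, p* = 29.0496.
At the floor p = 151.6, quantity demanded = (160.25 − 151.6)/2.5 = 3.46.
Sellers' marginal cost at q' = 3.46: 28 + 0.02·3.46 = 28.0692.
Δq = 52.4802 − 3.46 = 49.0202; wedge = 151.6 − 28.0692 = 123.5308.
Deadweight loss = ½ × 49.0202 × 123.5308 = 3027.75.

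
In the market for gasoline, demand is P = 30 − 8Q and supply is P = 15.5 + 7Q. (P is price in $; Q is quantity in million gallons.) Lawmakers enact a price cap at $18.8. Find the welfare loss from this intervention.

$1.84 million

Competitive equilibrium: 30 − 8Q = 15.5 + 7Q → Q* = 0.9667, P* = 22.2667.
At the ceiling P = 18.8, quantity supplied = (18.8 − 15.5)/7 = 0.4714.
Willingness to pay at Q' = 0.4714: 30 − 8·0.4714 = 26.2288.
ΔQ = 0.9667 − 0.4714 = 0.4953; wedge = 26.2288 − 18.8 = 7.4288.
Welfare loss = ½ × 0.4953 × 7.4288 = $1.84 million.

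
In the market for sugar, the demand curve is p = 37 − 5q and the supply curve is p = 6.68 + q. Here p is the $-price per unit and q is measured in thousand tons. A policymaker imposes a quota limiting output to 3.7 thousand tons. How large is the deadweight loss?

Competitive equilibrium: 37 − 5q = 6.68 + q → q* = 5.0533, p* = 11.7333.
At q = 3.7: demand price = 37 − 5·3.7 = 18.5; supply price = 6.68 + 1·3.7 = 10.38.
Δq = 5.0533 − 3.7 = 1.3533; wedge = 18.5 − 10.38 = 8.12.
Welfare loss = ½ × 1.3533 × 8.12 = $5.49 thousand.

$5.49 thousand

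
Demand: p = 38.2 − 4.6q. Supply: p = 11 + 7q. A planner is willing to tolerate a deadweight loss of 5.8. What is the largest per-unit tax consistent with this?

11.6

Competitive equilibrium: 38.2 − 4.6q = 11 + 7q → q* = 2.3448, p* = 27.4138.
A tax t gives Δq = t/11.6 and wedge t, so DWL = t²/23.2.
t²/23.2 = 5.8 → t² = 134.56 → t = 11.6.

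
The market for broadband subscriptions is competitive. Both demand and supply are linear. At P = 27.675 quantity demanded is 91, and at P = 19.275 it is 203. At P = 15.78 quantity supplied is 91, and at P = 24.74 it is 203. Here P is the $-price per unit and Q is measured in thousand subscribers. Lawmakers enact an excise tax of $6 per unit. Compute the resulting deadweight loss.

Demand slope = (19.275 − 27.675)/(203 − 91) = −0.075, so P = 34.5 − 0.075Q.
Supply slope = (24.74 − 15.78)/(203 − 91) = 0.08, so P = 8.5 + 0.08Q.
Competitive equilibrium: 34.5 − 0.075Q = 8.5 + 0.08Q → Q* = 167.7419, P* = 21.9194.
With the tax, the buyer price exceeds the seller price by 6: (34.5 − 0.075Q) − (8.5 + 0.08Q) = 6 → Q' = 129.0323.
ΔQ = 167.7419 − 129.0323 = 38.7096; the wedge equals the tax, 6.
Deadweight loss = ½ × 38.7096 × 6 = $116.13 thousand.

$116.13 thousand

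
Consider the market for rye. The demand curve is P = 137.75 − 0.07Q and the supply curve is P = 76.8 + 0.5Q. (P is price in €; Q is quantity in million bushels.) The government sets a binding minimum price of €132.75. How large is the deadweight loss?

€359.20 million

Competitive equilibrium: 137.75 − 0.07Q = 76.8 + 0.5Q → Q* = 106.9298, P* = 130.2649.
At the floor P = 132.75, quantity demanded = (137.75 − 132.75)/0.07 = 71.4286.
Sellers' marginal cost at Q' = 71.4286: 76.8 + 0.5·71.4286 = 112.5143.
ΔQ = 106.9298 − 71.4286 = 35.5012; wedge = 132.75 − 112.5143 = 20.2357.
The triangle = ½ × 35.5012 × 20.2357 = €359.20 million.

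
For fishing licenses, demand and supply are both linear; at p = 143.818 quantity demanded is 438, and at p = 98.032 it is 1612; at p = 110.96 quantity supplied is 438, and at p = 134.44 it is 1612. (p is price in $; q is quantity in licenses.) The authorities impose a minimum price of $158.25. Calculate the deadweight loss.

$25348.38

Demand slope = (98.032 − 143.818)/(1612 − 438) = −0.039, so p = 160.9 − 0.039q.
Supply slope = (134.44 − 110.96)/(1612 − 438) = 0.02, so p = 102.2 + 0.02q.
Competitive equilibrium: 160.9 − 0.039q = 102.2 + 0.02q → q* = 994.91525, p* = 122.09831.
At the floor p = 158.25, quantity demanded = (160.9 − 158.25)/0.039 = 67.94872.
Sellers' marginal cost at q' = 67.94872: 102.2 + 0.02·67.94872 = 103.55897.
Δq = 994.91525 − 67.94872 = 926.96653; wedge = 158.25 − 103.55897 = 54.69103.
DWL = ½ × 926.96653 × 54.69103 = $25348.38.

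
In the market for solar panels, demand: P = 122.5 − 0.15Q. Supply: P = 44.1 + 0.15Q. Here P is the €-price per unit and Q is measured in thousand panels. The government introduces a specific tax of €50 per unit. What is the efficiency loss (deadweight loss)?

Competitive equilibrium: 122.5 − 0.15Q = 44.1 + 0.15Q → Q* = 261.3333, P* = 83.3.
With the tax, the buyer price exceeds the seller price by 50: (122.5 − 0.15Q) − (44.1 + 0.15Q) = 50 → Q' = 94.6667.
ΔQ = 261.3333 − 94.6667 = 166.6666; the wedge equals the tax, 50.
Deadweight loss = ½ × 166.6666 × 50 = €4166.67 thousand.

€4166.67 thousand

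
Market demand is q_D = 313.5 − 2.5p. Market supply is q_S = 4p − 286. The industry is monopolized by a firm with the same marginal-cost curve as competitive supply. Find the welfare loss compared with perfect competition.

324.32

In inverse form: demand p = 125.4 − 0.4q, supply p = 71.5 + 0.25q.
Competitive equilibrium: 125.4 − 0.4q = 71.5 + 0.25q → q* = 82.9231, p* = 92.2308.
Marginal revenue: MR = 125.4 − 0.8q. Set MR = MC: 125.4 − 0.8q = 71.5 + 0.25q → q_m = 51.3333.
Price p_m = 125.4 − 0.4·51.3333 = 104.8667; MC(q_m) = 71.5 + 0.25·51.3333 = 84.3333.
Competitive q* = 82.9231, so Δq = 31.5898; wedge = 104.8667 − 84.3333 = 20.5334.
The triangle = ½ × 31.5898 × 20.5334 = 324.32.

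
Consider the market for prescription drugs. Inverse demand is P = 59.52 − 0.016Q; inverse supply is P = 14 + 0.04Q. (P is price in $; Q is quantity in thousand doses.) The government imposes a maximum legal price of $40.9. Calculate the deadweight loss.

Competitive equilibrium: 59.52 − 0.016Q = 14 + 0.04Q → Q* = 812.8571, P* = 46.5143.
At the ceiling P = 40.9, quantity supplied = (40.9 − 14)/0.04 = 672.5.
Willingness to pay at Q' = 672.5: 59.52 − 0.016·672.5 = 48.76.
ΔQ = 812.8571 − 672.5 = 140.3571; wedge = 48.76 − 40.9 = 7.86.
Welfare loss = ½ × 140.3571 × 7.86 = $551.60 thousand.

$551.60 thousand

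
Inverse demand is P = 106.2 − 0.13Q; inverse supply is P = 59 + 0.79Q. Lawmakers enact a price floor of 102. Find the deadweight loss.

166

Competitive equilibrium: 106.2 − 0.13Q = 59 + 0.79Q → Q* = 51.3043, P* = 99.5304.
At the floor P = 102, quantity demanded = (106.2 − 102)/0.13 = 32.3077.
Sellers' marginal cost at Q' = 32.3077: 59 + 0.79·32.3077 = 84.5231.
ΔQ = 51.3043 − 32.3077 = 18.9966; wedge = 102 − 84.5231 = 17.4769.
The triangle = ½ × 18.9966 × 17.4769 = 166.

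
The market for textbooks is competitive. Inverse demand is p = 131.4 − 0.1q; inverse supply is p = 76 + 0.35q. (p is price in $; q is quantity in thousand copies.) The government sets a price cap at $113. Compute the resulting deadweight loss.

$68.10 thousand

Competitive equilibrium: 131.4 − 0.1q = 76 + 0.35q → q* = 123.1111, p* = 119.0889.
At the ceiling p = 113, quantity supplied = (113 − 76)/0.35 = 105.7143.
Willingness to pay at q' = 105.7143: 131.4 − 0.1·105.7143 = 120.8286.
Δq = 123.1111 − 105.7143 = 17.3968; wedge = 120.8286 − 113 = 7.8286.
The triangle = ½ × 17.3968 × 7.8286 = $68.10 thousand.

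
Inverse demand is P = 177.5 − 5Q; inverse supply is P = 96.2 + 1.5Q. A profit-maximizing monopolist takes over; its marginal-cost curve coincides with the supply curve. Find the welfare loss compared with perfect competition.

Competitive equilibrium: 177.5 − 5Q = 96.2 + 1.5Q → Q* = 12.5077, P* = 114.9615.
Marginal revenue: MR = 177.5 − 10Q. Set MR = MC: 177.5 − 10Q = 96.2 + 1.5Q → Q_m = 7.0696.
Price P_m = 177.5 − 5·7.0696 = 142.152; MC(Q_m) = 96.2 + 1.5·7.0696 = 106.8044.
Competitive Q* = 12.5077, so ΔQ = 5.4381; wedge = 142.152 − 106.8044 = 35.3476.
Deadweight loss = ½ × 5.4381 × 35.3476 = 96.11.

96.11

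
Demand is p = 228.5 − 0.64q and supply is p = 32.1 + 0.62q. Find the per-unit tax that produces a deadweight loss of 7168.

134.4

Competitive equilibrium: 228.5 − 0.64q = 32.1 + 0.62q → q* = 155.873, p* = 128.7413.
A tax t gives Δq = t/1.26 and wedge t, so DWL = t²/2.52.
t²/2.52 = 7168 → t² = 18063.36 → t = 134.4.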